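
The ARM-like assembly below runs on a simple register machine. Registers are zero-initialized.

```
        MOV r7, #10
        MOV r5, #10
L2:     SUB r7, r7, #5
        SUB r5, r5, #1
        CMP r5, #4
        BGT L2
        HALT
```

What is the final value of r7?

-20

MOV r7, #10 → r7=10
MOV r5, #10 → r5=10
SUB r7, r7, #5 → r7=10-5=5
SUB r5, r5, #1 → r5=10-1=9
CMP r5, #4  (cmp 9,4)
BGT L2: taken
SUB r7, r7, #5 → r7=5-5=0
SUB r5, r5, #1 → r5=9-1=8
CMP r5, #4  (cmp 8,4)
BGT L2: taken
SUB r7, r7, #5 → r7=0-5=-5
SUB r5, r5, #1 → r5=8-1=7
CMP r5, #4  (cmp 7,4)
BGT L2: taken
SUB r7, r7, #5 → r7=(-5)-5=-10
SUB r5, r5, #1 → r5=7-1=6
CMP r5, #4  (cmp 6,4)
BGT L2: taken
SUB r7, r7, #5 → r7=(-10)-5=-15
SUB r5, r5, #1 → r5=6-1=5
CMP r5, #4  (cmp 5,4)
BGT L2: taken
SUB r7, r7, #5 → r7=(-15)-5=-20
SUB r5, r5, #1 → r5=5-1=4
CMP r5, #4  (cmp 4,4)
BGT L2: not taken
halt.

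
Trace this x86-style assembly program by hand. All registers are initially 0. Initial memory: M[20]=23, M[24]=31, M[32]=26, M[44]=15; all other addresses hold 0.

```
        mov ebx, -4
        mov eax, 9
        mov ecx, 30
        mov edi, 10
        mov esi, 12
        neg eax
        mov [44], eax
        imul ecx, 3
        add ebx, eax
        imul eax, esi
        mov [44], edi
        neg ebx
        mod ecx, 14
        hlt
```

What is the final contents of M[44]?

10

mov ebx, -4 → ebx=-4
mov eax, 9 → eax=9
mov ecx, 30 → ecx=30
mov edi, 10 → edi=10
mov esi, 12 → esi=12
neg eax → eax=-(9)=-9
mov [44], eax → M[44]=-9
imul ecx, 3 → ecx=30*3=90
add ebx, eax → ebx=(-4)+(-9)=-13
imul eax, esi → eax=(-9)*12=-108
mov [44], edi → M[44]=10
neg ebx → ebx=-(-13)=13
mod ecx, 14 → ecx=90%14=6
halt.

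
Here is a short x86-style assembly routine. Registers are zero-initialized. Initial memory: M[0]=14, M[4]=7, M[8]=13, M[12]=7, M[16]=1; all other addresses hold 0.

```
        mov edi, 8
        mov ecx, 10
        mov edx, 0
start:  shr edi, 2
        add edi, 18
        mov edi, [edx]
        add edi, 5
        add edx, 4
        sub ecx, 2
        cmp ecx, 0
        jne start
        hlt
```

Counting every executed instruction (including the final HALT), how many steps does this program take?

44

after mov edi, 8: edi=8
after mov ecx, 10: ecx=10
after mov edx, 0: edx=0
after shr edi, 2: edi=8>>2=2
after add edi, 18: edi=2+18=20
after mov edi, [edx]: edi=M[0]=14
after add edi, 5: edi=14+5=19
after add edx, 4: edx=0+4=4
after sub ecx, 2: ecx=10-2=8
cmp ecx, 0  (cmp 8,0)
jne start: taken
after shr edi, 2: edi=19>>2=4
after add edi, 18: edi=4+18=22
after mov edi, [edx]: edi=M[4]=7
after add edi, 5: edi=7+5=12
after add edx, 4: edx=4+4=8
after sub ecx, 2: ecx=8-2=6
cmp ecx, 0  (cmp 6,0)
jne start: taken
after shr edi, 2: edi=12>>2=3
after add edi, 18: edi=3+18=21
after mov edi, [edx]: edi=M[8]=13
after add edi, 5: edi=13+5=18
after add edx, 4: edx=8+4=12
after sub ecx, 2: ecx=6-2=4
cmp ecx, 0  (cmp 4,0)
jne start: taken
after shr edi, 2: edi=18>>2=4
after add edi, 18: edi=4+18=22
after mov edi, [edx]: edi=M[12]=7
after add edi, 5: edi=7+5=12
after add edx, 4: edx=12+4=16
after sub ecx, 2: ecx=4-2=2
cmp ecx, 0  (cmp 2,0)
jne start: taken
after shr edi, 2: edi=12>>2=3
after add edi, 18: edi=3+18=21
after mov edi, [edx]: edi=M[16]=1
after add edi, 5: edi=1+5=6
after add edx, 4: edx=16+4=20
after sub ecx, 2: ecx=2-2=0
cmp ecx, 0  (cmp 0,0)
jne start: not taken
halt.
Total executed instructions: 44.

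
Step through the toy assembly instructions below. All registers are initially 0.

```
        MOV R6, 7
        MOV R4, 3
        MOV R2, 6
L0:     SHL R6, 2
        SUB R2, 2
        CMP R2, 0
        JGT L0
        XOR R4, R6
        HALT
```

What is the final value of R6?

after MOV R6, 7: R6=7
after MOV R4, 3: R4=3
after MOV R2, 6: R2=6
after SHL R6, 2: R6=7<<2=28
after SUB R2, 2: R2=6-2=4
CMP R2, 0  (cmp 4,0)
JGT L0: taken
after SHL R6, 2: R6=28<<2=112
after SUB R2, 2: R2=4-2=2
CMP R2, 0  (cmp 2,0)
JGT L0: taken
after SHL R6, 2: R6=112<<2=448
after SUB R2, 2: R2=2-2=0
CMP R2, 0  (cmp 0,0)
JGT L0: not taken
after XOR R4, R6: R4=3^448=451
halt.

448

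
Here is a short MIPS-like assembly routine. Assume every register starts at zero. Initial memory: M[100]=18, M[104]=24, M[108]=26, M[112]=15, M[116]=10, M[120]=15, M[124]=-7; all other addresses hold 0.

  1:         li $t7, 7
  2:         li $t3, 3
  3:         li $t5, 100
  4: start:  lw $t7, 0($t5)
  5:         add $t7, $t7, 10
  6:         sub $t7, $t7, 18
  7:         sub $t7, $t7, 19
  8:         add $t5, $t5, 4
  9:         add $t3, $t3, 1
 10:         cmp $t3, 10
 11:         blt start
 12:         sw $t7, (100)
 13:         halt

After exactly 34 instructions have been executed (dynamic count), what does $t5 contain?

li $t7, 7 → $t7=7
li $t3, 3 → $t3=3
li $t5, 100 → $t5=100
lw $t7, 0($t5) → $t7=M[100]=18
add $t7, $t7, 10 → $t7=18+10=28
sub $t7, $t7, 18 → $t7=28-18=10
sub $t7, $t7, 19 → $t7=10-19=-9
add $t5, $t5, 4 → $t5=100+4=104
add $t3, $t3, 1 → $t3=3+1=4
cmp $t3, 10  (cmp 4,10)
blt start: taken
lw $t7, 0($t5) → $t7=M[104]=24
add $t7, $t7, 10 → $t7=24+10=34
sub $t7, $t7, 18 → $t7=34-18=16
sub $t7, $t7, 19 → $t7=16-19=-3
add $t5, $t5, 4 → $t5=104+4=108
add $t3, $t3, 1 → $t3=4+1=5
cmp $t3, 10  (cmp 5,10)
blt start: taken
lw $t7, 0($t5) → $t7=M[108]=26
add $t7, $t7, 10 → $t7=26+10=36
sub $t7, $t7, 18 → $t7=36-18=18
sub $t7, $t7, 19 → $t7=18-19=-1
add $t5, $t5, 4 → $t5=108+4=112
add $t3, $t3, 1 → $t3=5+1=6
cmp $t3, 10  (cmp 6,10)
blt start: taken
lw $t7, 0($t5) → $t7=M[112]=15
add $t7, $t7, 10 → $t7=15+10=25
sub $t7, $t7, 18 → $t7=25-18=7
sub $t7, $t7, 19 → $t7=7-19=-12
add $t5, $t5, 4 → $t5=112+4=116
add $t3, $t3, 1 → $t3=6+1=7
cmp $t3, 10  (cmp 7,10)
After step 34: $t5 = 116.

116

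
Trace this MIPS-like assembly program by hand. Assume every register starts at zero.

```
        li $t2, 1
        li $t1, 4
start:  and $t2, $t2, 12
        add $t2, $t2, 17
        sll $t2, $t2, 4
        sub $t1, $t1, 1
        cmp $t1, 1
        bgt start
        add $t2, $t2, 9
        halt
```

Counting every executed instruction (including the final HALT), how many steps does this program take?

after li $t2, 1: $t2=1
after li $t1, 4: $t1=4
after and $t2, $t2, 12: $t2=1&12=0
after add $t2, $t2, 17: $t2=0+17=17
after sll $t2, $t2, 4: $t2=17<<4=272
after sub $t1, $t1, 1: $t1=4-1=3
cmp $t1, 1  (cmp 3,1)
bgt start: taken
after and $t2, $t2, 12: $t2=272&12=0
after add $t2, $t2, 17: $t2=0+17=17
after sll $t2, $t2, 4: $t2=17<<4=272
after sub $t1, $t1, 1: $t1=3-1=2
cmp $t1, 1  (cmp 2,1)
bgt start: taken
after and $t2, $t2, 12: $t2=272&12=0
after add $t2, $t2, 17: $t2=0+17=17
after sll $t2, $t2, 4: $t2=17<<4=272
after sub $t1, $t1, 1: $t1=2-1=1
cmp $t1, 1  (cmp 1,1)
bgt start: not taken
after add $t2, $t2, 9: $t2=272+9=281
halt.
Total executed instructions: 22.

22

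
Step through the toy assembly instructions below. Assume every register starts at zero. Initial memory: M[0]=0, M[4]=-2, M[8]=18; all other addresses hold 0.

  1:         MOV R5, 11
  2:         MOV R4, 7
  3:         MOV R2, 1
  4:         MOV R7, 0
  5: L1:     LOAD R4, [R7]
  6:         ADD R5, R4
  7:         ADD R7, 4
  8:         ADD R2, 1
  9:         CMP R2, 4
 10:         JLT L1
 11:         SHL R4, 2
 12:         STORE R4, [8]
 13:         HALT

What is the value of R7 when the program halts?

R5=11
R4=7
R2=1
R7=0
R4=M[0]=0
R5=11+0=11
R7=0+4=4
R2=1+1=2
CMP R2, 4  (cmp 2,4)
JLT L1: taken
R4=M[4]=-2
R5=11+(-2)=9
R7=4+4=8
R2=2+1=3
CMP R2, 4  (cmp 3,4)
JLT L1: taken
R4=M[8]=18
R5=9+18=27
R7=8+4=12
R2=3+1=4
CMP R2, 4  (cmp 4,4)
JLT L1: not taken
R4=18<<2=72
STORE R4, [8] → M[8]=72
halt.

12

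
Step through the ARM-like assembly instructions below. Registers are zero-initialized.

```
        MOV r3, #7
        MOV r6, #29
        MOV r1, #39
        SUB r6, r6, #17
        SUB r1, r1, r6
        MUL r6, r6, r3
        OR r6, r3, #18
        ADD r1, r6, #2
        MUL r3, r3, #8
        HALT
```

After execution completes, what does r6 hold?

23

after MOV r3, #7: r3=7
after MOV r6, #29: r6=29
after MOV r1, #39: r1=39
after SUB r6, r6, #17: r6=29-17=12
after SUB r1, r1, r6: r1=39-12=27
after MUL r6, r6, r3: r6=12*7=84
after OR r6, r3, #18: r6=7|18=23
after ADD r1, r6, #2: r1=23+2=25
after MUL r3, r3, #8: r3=7*8=56
halt.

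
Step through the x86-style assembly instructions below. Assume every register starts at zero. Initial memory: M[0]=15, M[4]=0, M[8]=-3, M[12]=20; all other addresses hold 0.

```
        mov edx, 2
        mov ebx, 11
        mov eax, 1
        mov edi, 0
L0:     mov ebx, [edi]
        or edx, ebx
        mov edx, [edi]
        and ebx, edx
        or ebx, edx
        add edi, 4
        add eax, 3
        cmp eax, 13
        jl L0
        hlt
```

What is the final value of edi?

16

mov edx, 2 → edx=2
mov ebx, 11 → ebx=11
mov eax, 1 → eax=1
mov edi, 0 → edi=0
mov ebx, [edi] → ebx=M[0]=15
or edx, ebx → edx=2|15=15
mov edx, [edi] → edx=M[0]=15
and ebx, edx → ebx=15&15=15
or ebx, edx → ebx=15|15=15
add edi, 4 → edi=0+4=4
add eax, 3 → eax=1+3=4
cmp eax, 13  (cmp 4,13)
jl L0: taken
mov ebx, [edi] → ebx=M[4]=0
or edx, ebx → edx=15|0=15
mov edx, [edi] → edx=M[4]=0
and ebx, edx → ebx=0&0=0
or ebx, edx → ebx=0|0=0
add edi, 4 → edi=4+4=8
add eax, 3 → eax=4+3=7
cmp eax, 13  (cmp 7,13)
jl L0: taken
mov ebx, [edi] → ebx=M[8]=-3
or edx, ebx → edx=0|(-3)=-3
mov edx, [edi] → edx=M[8]=-3
and ebx, edx → ebx=(-3)&(-3)=-3
or ebx, edx → ebx=(-3)|(-3)=-3
add edi, 4 → edi=8+4=12
add eax, 3 → eax=7+3=10
cmp eax, 13  (cmp 10,13)
jl L0: taken
mov ebx, [edi] → ebx=M[12]=20
or edx, ebx → edx=(-3)|20=-3
mov edx, [edi] → edx=M[12]=20
and ebx, edx → ebx=20&20=20
or ebx, edx → ebx=20|20=20
add edi, 4 → edi=12+4=16
add eax, 3 → eax=10+3=13
cmp eax, 13  (cmp 13,13)
jl L0: not taken
halt.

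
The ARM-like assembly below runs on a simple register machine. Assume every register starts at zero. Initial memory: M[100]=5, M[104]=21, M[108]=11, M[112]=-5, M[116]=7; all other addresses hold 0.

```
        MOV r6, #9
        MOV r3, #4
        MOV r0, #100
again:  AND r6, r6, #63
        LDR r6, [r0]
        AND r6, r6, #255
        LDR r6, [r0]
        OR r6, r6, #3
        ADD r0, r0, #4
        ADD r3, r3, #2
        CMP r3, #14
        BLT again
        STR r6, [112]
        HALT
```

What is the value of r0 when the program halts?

after MOV r6, #9: r6=9
after MOV r3, #4: r3=4
after MOV r0, #100: r0=100
after AND r6, r6, #63: r6=9&63=9
after LDR r6, [r0]: r6=M[100]=5
after AND r6, r6, #255: r6=5&255=5
after LDR r6, [r0]: r6=M[100]=5
after OR r6, r6, #3: r6=5|3=7
after ADD r0, r0, #4: r0=100+4=104
after ADD r3, r3, #2: r3=4+2=6
CMP r3, #14  (cmp 6,14)
BLT again: taken
after AND r6, r6, #63: r6=7&63=7
after LDR r6, [r0]: r6=M[104]=21
after AND r6, r6, #255: r6=21&255=21
after LDR r6, [r0]: r6=M[104]=21
after OR r6, r6, #3: r6=21|3=23
after ADD r0, r0, #4: r0=104+4=108
after ADD r3, r3, #2: r3=6+2=8
CMP r3, #14  (cmp 8,14)
BLT again: taken
after AND r6, r6, #63: r6=23&63=23
after LDR r6, [r0]: r6=M[108]=11
after AND r6, r6, #255: r6=11&255=11
after LDR r6, [r0]: r6=M[108]=11
after OR r6, r6, #3: r6=11|3=11
after ADD r0, r0, #4: r0=108+4=112
after ADD r3, r3, #2: r3=8+2=10
CMP r3, #14  (cmp 10,14)
BLT again: taken
after AND r6, r6, #63: r6=11&63=11
after LDR r6, [r0]: r6=M[112]=-5
after AND r6, r6, #255: r6=(-5)&255=251
after LDR r6, [r0]: r6=M[112]=-5
after OR r6, r6, #3: r6=(-5)|3=-5
after ADD r0, r0, #4: r0=112+4=116
after ADD r3, r3, #2: r3=10+2=12
CMP r3, #14  (cmp 12,14)
BLT again: taken
after AND r6, r6, #63: r6=(-5)&63=59
after LDR r6, [r0]: r6=M[116]=7
after AND r6, r6, #255: r6=7&255=7
after LDR r6, [r0]: r6=M[116]=7
after OR r6, r6, #3: r6=7|3=7
after ADD r0, r0, #4: r0=116+4=120
after ADD r3, r3, #2: r3=12+2=14
CMP r3, #14  (cmp 14,14)
BLT again: not taken
STR r6, [112] → M[112]=7
halt.

120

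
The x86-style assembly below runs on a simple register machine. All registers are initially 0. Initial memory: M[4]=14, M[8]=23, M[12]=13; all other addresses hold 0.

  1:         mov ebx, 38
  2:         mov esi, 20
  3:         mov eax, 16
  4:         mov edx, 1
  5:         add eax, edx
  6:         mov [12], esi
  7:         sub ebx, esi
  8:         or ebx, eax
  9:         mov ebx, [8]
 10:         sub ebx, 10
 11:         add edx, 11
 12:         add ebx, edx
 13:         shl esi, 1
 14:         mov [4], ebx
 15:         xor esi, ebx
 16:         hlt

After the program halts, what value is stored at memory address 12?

mov ebx, 38 → ebx=38
mov esi, 20 → esi=20
mov eax, 16 → eax=16
mov edx, 1 → edx=1
add eax, edx → eax=16+1=17
mov [12], esi → M[12]=20
sub ebx, esi → ebx=38-20=18
or ebx, eax → ebx=18|17=19
mov ebx, [8] → ebx=M[8]=23
sub ebx, 10 → ebx=23-10=13
add edx, 11 → edx=1+11=12
add ebx, edx → ebx=13+12=25
shl esi, 1 → esi=20<<1=40
mov [4], ebx → M[4]=25
xor esi, ebx → esi=40^25=49
halt.

20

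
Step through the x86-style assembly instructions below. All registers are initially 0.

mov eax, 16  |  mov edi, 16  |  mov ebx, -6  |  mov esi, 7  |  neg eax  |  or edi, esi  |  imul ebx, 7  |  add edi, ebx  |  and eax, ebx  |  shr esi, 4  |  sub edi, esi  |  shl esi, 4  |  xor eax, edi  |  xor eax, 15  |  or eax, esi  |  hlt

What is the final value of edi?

-19

eax=16
edi=16
ebx=-6
esi=7
eax=-(16)=-16
edi=16|7=23
ebx=(-6)*7=-42
edi=23+(-42)=-19
eax=(-16)&(-42)=-48
esi=7>>4=0
edi=(-19)-0=-19
esi=0<<4=0
eax=(-48)^(-19)=61
eax=61^15=50
eax=50|0=50
halt.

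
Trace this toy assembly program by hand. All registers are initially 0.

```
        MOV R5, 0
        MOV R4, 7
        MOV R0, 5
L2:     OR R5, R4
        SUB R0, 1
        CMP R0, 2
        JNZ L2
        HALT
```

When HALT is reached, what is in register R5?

after MOV R5, 0: R5=0
after MOV R4, 7: R4=7
after MOV R0, 5: R0=5
after OR R5, R4: R5=0|7=7
after SUB R0, 1: R0=5-1=4
CMP R0, 2  (cmp 4,2)
JNZ L2: taken
after OR R5, R4: R5=7|7=7
after SUB R0, 1: R0=4-1=3
CMP R0, 2  (cmp 3,2)
JNZ L2: taken
after OR R5, R4: R5=7|7=7
after SUB R0, 1: R0=3-1=2
CMP R0, 2  (cmp 2,2)
JNZ L2: not taken
halt.

7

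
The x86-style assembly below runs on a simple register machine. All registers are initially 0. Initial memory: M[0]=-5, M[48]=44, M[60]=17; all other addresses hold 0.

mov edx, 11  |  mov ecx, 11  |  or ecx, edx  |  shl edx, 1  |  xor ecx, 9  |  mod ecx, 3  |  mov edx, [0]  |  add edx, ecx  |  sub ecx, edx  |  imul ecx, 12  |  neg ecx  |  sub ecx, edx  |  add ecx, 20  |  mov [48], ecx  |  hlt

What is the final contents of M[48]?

-37

mov edx, 11 → edx=11
mov ecx, 11 → ecx=11
or ecx, edx → ecx=11|11=11
shl edx, 1 → edx=11<<1=22
xor ecx, 9 → ecx=11^9=2
mod ecx, 3 → ecx=2%3=2
mov edx, [0] → edx=M[0]=-5
add edx, ecx → edx=(-5)+2=-3
sub ecx, edx → ecx=2-(-3)=5
imul ecx, 12 → ecx=5*12=60
neg ecx → ecx=-(60)=-60
sub ecx, edx → ecx=(-60)-(-3)=-57
add ecx, 20 → ecx=(-57)+20=-37
mov [48], ecx → M[48]=-37
halt.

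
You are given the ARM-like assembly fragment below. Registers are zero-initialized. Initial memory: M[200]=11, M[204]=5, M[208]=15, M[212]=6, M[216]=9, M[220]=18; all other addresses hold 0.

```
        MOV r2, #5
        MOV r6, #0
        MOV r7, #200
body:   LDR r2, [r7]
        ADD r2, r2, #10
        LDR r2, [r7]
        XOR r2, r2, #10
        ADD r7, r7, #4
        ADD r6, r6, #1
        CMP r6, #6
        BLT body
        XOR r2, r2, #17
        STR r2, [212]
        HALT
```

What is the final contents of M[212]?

9

after MOV r2, #5: r2=5
after MOV r6, #0: r6=0
after MOV r7, #200: r7=200
after LDR r2, [r7]: r2=M[200]=11
after ADD r2, r2, #10: r2=11+10=21
after LDR r2, [r7]: r2=M[200]=11
after XOR r2, r2, #10: r2=11^10=1
after ADD r7, r7, #4: r7=200+4=204
after ADD r6, r6, #1: r6=0+1=1
CMP r6, #6  (cmp 1,6)
BLT body: taken
after LDR r2, [r7]: r2=M[204]=5
after ADD r2, r2, #10: r2=5+10=15
after LDR r2, [r7]: r2=M[204]=5
after XOR r2, r2, #10: r2=5^10=15
after ADD r7, r7, #4: r7=204+4=208
after ADD r6, r6, #1: r6=1+1=2
CMP r6, #6  (cmp 2,6)
BLT body: taken
after LDR r2, [r7]: r2=M[208]=15
after ADD r2, r2, #10: r2=15+10=25
after LDR r2, [r7]: r2=M[208]=15
after XOR r2, r2, #10: r2=15^10=5
after ADD r7, r7, #4: r7=208+4=212
after ADD r6, r6, #1: r6=2+1=3
CMP r6, #6  (cmp 3,6)
BLT body: taken
after LDR r2, [r7]: r2=M[212]=6
after ADD r2, r2, #10: r2=6+10=16
after LDR r2, [r7]: r2=M[212]=6
after XOR r2, r2, #10: r2=6^10=12
after ADD r7, r7, #4: r7=212+4=216
after ADD r6, r6, #1: r6=3+1=4
CMP r6, #6  (cmp 4,6)
BLT body: taken
after LDR r2, [r7]: r2=M[216]=9
after ADD r2, r2, #10: r2=9+10=19
after LDR r2, [r7]: r2=M[216]=9
after XOR r2, r2, #10: r2=9^10=3
after ADD r7, r7, #4: r7=216+4=220
after ADD r6, r6, #1: r6=4+1=5
CMP r6, #6  (cmp 5,6)
BLT body: taken
after LDR r2, [r7]: r2=M[220]=18
after ADD r2, r2, #10: r2=18+10=28
after LDR r2, [r7]: r2=M[220]=18
after XOR r2, r2, #10: r2=18^10=24
after ADD r7, r7, #4: r7=220+4=224
after ADD r6, r6, #1: r6=5+1=6
CMP r6, #6  (cmp 6,6)
BLT body: not taken
after XOR r2, r2, #17: r2=24^17=9
STR r2, [212] → M[212]=9
halt.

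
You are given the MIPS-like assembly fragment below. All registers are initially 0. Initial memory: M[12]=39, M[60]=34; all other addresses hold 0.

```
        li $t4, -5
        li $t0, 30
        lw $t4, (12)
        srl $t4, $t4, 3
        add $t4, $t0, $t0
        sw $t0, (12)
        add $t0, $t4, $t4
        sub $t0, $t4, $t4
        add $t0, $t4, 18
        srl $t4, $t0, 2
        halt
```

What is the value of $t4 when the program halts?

19

li $t4, -5 → $t4=-5
li $t0, 30 → $t0=30
lw $t4, (12) → $t4=M[12]=39
srl $t4, $t4, 3 → $t4=39>>3=4
add $t4, $t0, $t0 → $t4=30+30=60
sw $t0, (12) → M[12]=30
add $t0, $t4, $t4 → $t0=60+60=120
sub $t0, $t4, $t4 → $t0=60-60=0
add $t0, $t4, 18 → $t0=60+18=78
srl $t4, $t0, 2 → $t4=78>>2=19
halt.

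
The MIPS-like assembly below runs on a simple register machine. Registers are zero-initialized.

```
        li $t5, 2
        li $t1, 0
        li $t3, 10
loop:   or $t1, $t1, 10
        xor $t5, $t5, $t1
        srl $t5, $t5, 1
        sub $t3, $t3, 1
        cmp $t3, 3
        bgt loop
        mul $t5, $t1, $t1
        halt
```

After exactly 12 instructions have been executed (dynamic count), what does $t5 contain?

li $t5, 2 → $t5=2
li $t1, 0 → $t1=0
li $t3, 10 → $t3=10
or $t1, $t1, 10 → $t1=0|10=10
xor $t5, $t5, $t1 → $t5=2^10=8
srl $t5, $t5, 1 → $t5=8>>1=4
sub $t3, $t3, 1 → $t3=10-1=9
cmp $t3, 3  (cmp 9,3)
bgt loop: taken
or $t1, $t1, 10 → $t1=10|10=10
xor $t5, $t5, $t1 → $t5=4^10=14
srl $t5, $t5, 1 → $t5=14>>1=7
After step 12: $t5 = 7.

7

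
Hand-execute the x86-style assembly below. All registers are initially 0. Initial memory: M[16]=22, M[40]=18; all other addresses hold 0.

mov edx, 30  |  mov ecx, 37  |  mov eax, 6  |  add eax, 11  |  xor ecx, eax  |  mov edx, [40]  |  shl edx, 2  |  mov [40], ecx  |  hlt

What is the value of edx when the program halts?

72

after mov edx, 30: edx=30
after mov ecx, 37: ecx=37
after mov eax, 6: eax=6
after add eax, 11: eax=6+11=17
after xor ecx, eax: ecx=37^17=52
after mov edx, [40]: edx=M[40]=18
after shl edx, 2: edx=18<<2=72
mov [40], ecx → M[40]=52
halt.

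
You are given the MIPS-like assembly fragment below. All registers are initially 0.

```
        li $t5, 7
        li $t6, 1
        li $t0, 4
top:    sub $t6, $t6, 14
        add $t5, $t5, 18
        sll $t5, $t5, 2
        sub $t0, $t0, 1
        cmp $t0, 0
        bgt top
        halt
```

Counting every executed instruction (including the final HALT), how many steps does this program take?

after li $t5, 7: $t5=7
after li $t6, 1: $t6=1
after li $t0, 4: $t0=4
after sub $t6, $t6, 14: $t6=1-14=-13
after add $t5, $t5, 18: $t5=7+18=25
after sll $t5, $t5, 2: $t5=25<<2=100
after sub $t0, $t0, 1: $t0=4-1=3
cmp $t0, 0  (cmp 3,0)
bgt top: taken
after sub $t6, $t6, 14: $t6=(-13)-14=-27
after add $t5, $t5, 18: $t5=100+18=118
after sll $t5, $t5, 2: $t5=118<<2=472
after sub $t0, $t0, 1: $t0=3-1=2
cmp $t0, 0  (cmp 2,0)
bgt top: taken
after sub $t6, $t6, 14: $t6=(-27)-14=-41
after add $t5, $t5, 18: $t5=472+18=490
after sll $t5, $t5, 2: $t5=490<<2=1960
after sub $t0, $t0, 1: $t0=2-1=1
cmp $t0, 0  (cmp 1,0)
bgt top: taken
after sub $t6, $t6, 14: $t6=(-41)-14=-55
after add $t5, $t5, 18: $t5=1960+18=1978
after sll $t5, $t5, 2: $t5=1978<<2=7912
after sub $t0, $t0, 1: $t0=1-1=0
cmp $t0, 0  (cmp 0,0)
bgt top: not taken
halt.
Total executed instructions: 28.

28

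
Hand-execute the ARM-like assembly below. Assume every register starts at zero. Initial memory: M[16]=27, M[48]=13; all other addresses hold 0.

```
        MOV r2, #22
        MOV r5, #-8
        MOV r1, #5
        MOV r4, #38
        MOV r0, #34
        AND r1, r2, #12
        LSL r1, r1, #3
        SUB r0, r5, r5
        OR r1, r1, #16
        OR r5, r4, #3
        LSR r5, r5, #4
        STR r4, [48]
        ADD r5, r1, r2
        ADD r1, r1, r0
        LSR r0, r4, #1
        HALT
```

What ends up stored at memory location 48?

38

after MOV r2, #22: r2=22
after MOV r5, #-8: r5=-8
after MOV r1, #5: r1=5
after MOV r4, #38: r4=38
after MOV r0, #34: r0=34
after AND r1, r2, #12: r1=22&12=4
after LSL r1, r1, #3: r1=4<<3=32
after SUB r0, r5, r5: r0=(-8)-(-8)=0
after OR r1, r1, #16: r1=32|16=48
after OR r5, r4, #3: r5=38|3=39
after LSR r5, r5, #4: r5=39>>4=2
STR r4, [48] → M[48]=38
after ADD r5, r1, r2: r5=48+22=70
after ADD r1, r1, r0: r1=48+0=48
after LSR r0, r4, #1: r0=38>>1=19
halt.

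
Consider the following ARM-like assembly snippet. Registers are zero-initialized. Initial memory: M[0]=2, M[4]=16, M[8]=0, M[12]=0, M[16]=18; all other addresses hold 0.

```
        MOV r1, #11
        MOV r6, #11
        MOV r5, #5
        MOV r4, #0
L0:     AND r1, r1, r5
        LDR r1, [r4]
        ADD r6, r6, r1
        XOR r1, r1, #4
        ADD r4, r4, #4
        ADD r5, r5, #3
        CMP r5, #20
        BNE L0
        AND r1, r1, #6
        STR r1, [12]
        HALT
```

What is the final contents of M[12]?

MOV r1, #11 → r1=11
MOV r6, #11 → r6=11
MOV r5, #5 → r5=5
MOV r4, #0 → r4=0
AND r1, r1, r5 → r1=11&5=1
LDR r1, [r4] → r1=M[0]=2
ADD r6, r6, r1 → r6=11+2=13
XOR r1, r1, #4 → r1=2^4=6
ADD r4, r4, #4 → r4=0+4=4
ADD r5, r5, #3 → r5=5+3=8
CMP r5, #20  (cmp 8,20)
BNE L0: taken
AND r1, r1, r5 → r1=6&8=0
LDR r1, [r4] → r1=M[4]=16
ADD r6, r6, r1 → r6=13+16=29
XOR r1, r1, #4 → r1=16^4=20
ADD r4, r4, #4 → r4=4+4=8
ADD r5, r5, #3 → r5=8+3=11
CMP r5, #20  (cmp 11,20)
BNE L0: taken
AND r1, r1, r5 → r1=20&11=0
LDR r1, [r4] → r1=M[8]=0
ADD r6, r6, r1 → r6=29+0=29
XOR r1, r1, #4 → r1=0^4=4
ADD r4, r4, #4 → r4=8+4=12
ADD r5, r5, #3 → r5=11+3=14
CMP r5, #20  (cmp 14,20)
BNE L0: taken
AND r1, r1, r5 → r1=4&14=4
LDR r1, [r4] → r1=M[12]=0
ADD r6, r6, r1 → r6=29+0=29
XOR r1, r1, #4 → r1=0^4=4
ADD r4, r4, #4 → r4=12+4=16
ADD r5, r5, #3 → r5=14+3=17
CMP r5, #20  (cmp 17,20)
BNE L0: taken
AND r1, r1, r5 → r1=4&17=0
LDR r1, [r4] → r1=M[16]=18
ADD r6, r6, r1 → r6=29+18=47
XOR r1, r1, #4 → r1=18^4=22
ADD r4, r4, #4 → r4=16+4=20
ADD r5, r5, #3 → r5=17+3=20
CMP r5, #20  (cmp 20,20)
BNE L0: not taken
AND r1, r1, #6 → r1=22&6=6
STR r1, [12] → M[12]=6
halt.

6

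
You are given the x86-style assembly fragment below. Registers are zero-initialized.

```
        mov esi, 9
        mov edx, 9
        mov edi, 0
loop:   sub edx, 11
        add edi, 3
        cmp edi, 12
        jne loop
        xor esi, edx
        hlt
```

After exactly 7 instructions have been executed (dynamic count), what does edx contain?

-2

esi=9
edx=9
edi=0
edx=9-11=-2
edi=0+3=3
cmp edi, 12  (cmp 3,12)
jne loop: taken
After step 7: edx = -2.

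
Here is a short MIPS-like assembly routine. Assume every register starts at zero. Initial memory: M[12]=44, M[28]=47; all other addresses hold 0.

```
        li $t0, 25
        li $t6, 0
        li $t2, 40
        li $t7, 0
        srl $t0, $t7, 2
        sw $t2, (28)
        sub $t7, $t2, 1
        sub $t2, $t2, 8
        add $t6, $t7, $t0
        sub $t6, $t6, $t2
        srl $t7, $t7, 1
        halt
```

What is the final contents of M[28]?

40

after li $t0, 25: $t0=25
after li $t6, 0: $t6=0
after li $t2, 40: $t2=40
after li $t7, 0: $t7=0
after srl $t0, $t7, 2: $t0=0>>2=0
sw $t2, (28) → M[28]=40
after sub $t7, $t2, 1: $t7=40-1=39
after sub $t2, $t2, 8: $t2=40-8=32
after add $t6, $t7, $t0: $t6=39+0=39
after sub $t6, $t6, $t2: $t6=39-32=7
after srl $t7, $t7, 1: $t7=39>>1=19
halt.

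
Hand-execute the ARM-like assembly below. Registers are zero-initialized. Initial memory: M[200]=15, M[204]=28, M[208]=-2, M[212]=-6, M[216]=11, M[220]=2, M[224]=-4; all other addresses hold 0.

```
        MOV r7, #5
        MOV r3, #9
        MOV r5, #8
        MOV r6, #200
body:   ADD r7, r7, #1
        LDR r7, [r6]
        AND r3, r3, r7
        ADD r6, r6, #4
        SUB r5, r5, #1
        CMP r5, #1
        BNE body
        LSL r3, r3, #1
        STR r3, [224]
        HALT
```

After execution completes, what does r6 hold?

228

MOV r7, #5 → r7=5
MOV r3, #9 → r3=9
MOV r5, #8 → r5=8
MOV r6, #200 → r6=200
ADD r7, r7, #1 → r7=5+1=6
LDR r7, [r6] → r7=M[200]=15
AND r3, r3, r7 → r3=9&15=9
ADD r6, r6, #4 → r6=200+4=204
SUB r5, r5, #1 → r5=8-1=7
CMP r5, #1  (cmp 7,1)
BNE body: taken
ADD r7, r7, #1 → r7=15+1=16
LDR r7, [r6] → r7=M[204]=28
AND r3, r3, r7 → r3=9&28=8
ADD r6, r6, #4 → r6=204+4=208
SUB r5, r5, #1 → r5=7-1=6
CMP r5, #1  (cmp 6,1)
BNE body: taken
ADD r7, r7, #1 → r7=28+1=29
LDR r7, [r6] → r7=M[208]=-2
AND r3, r3, r7 → r3=8&(-2)=8
ADD r6, r6, #4 → r6=208+4=212
SUB r5, r5, #1 → r5=6-1=5
CMP r5, #1  (cmp 5,1)
BNE body: taken
ADD r7, r7, #1 → r7=(-2)+1=-1
LDR r7, [r6] → r7=M[212]=-6
AND r3, r3, r7 → r3=8&(-6)=8
ADD r6, r6, #4 → r6=212+4=216
SUB r5, r5, #1 → r5=5-1=4
CMP r5, #1  (cmp 4,1)
BNE body: taken
ADD r7, r7, #1 → r7=(-6)+1=-5
LDR r7, [r6] → r7=M[216]=11
AND r3, r3, r7 → r3=8&11=8
ADD r6, r6, #4 → r6=216+4=220
SUB r5, r5, #1 → r5=4-1=3
CMP r5, #1  (cmp 3,1)
BNE body: taken
ADD r7, r7, #1 → r7=11+1=12
LDR r7, [r6] → r7=M[220]=2
AND r3, r3, r7 → r3=8&2=0
ADD r6, r6, #4 → r6=220+4=224
SUB r5, r5, #1 → r5=3-1=2
CMP r5, #1  (cmp 2,1)
BNE body: taken
ADD r7, r7, #1 → r7=2+1=3
LDR r7, [r6] → r7=M[224]=-4
AND r3, r3, r7 → r3=0&(-4)=0
ADD r6, r6, #4 → r6=224+4=228
SUB r5, r5, #1 → r5=2-1=1
CMP r5, #1  (cmp 1,1)
BNE body: not taken
LSL r3, r3, #1 → r3=0<<1=0
STR r3, [224] → M[224]=0
halt.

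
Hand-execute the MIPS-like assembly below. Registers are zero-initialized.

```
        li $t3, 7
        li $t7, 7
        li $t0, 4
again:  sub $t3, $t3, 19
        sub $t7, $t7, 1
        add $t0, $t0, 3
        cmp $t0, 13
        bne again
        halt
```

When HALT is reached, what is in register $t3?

-50

after li $t3, 7: $t3=7
after li $t7, 7: $t7=7
after li $t0, 4: $t0=4
after sub $t3, $t3, 19: $t3=7-19=-12
after sub $t7, $t7, 1: $t7=7-1=6
after add $t0, $t0, 3: $t0=4+3=7
cmp $t0, 13  (cmp 7,13)
bne again: taken
after sub $t3, $t3, 19: $t3=(-12)-19=-31
after sub $t7, $t7, 1: $t7=6-1=5
after add $t0, $t0, 3: $t0=7+3=10
cmp $t0, 13  (cmp 10,13)
bne again: taken
after sub $t3, $t3, 19: $t3=(-31)-19=-50
after sub $t7, $t7, 1: $t7=5-1=4
after add $t0, $t0, 3: $t0=10+3=13
cmp $t0, 13  (cmp 13,13)
bne again: not taken
halt.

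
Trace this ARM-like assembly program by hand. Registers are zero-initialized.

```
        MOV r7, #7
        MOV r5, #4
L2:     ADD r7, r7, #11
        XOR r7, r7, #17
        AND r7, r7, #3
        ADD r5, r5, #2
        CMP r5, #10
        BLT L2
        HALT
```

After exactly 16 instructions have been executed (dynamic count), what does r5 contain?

8

after MOV r7, #7: r7=7
after MOV r5, #4: r5=4
after ADD r7, r7, #11: r7=7+11=18
after XOR r7, r7, #17: r7=18^17=3
after AND r7, r7, #3: r7=3&3=3
after ADD r5, r5, #2: r5=4+2=6
CMP r5, #10  (cmp 6,10)
BLT L2: taken
after ADD r7, r7, #11: r7=3+11=14
after XOR r7, r7, #17: r7=14^17=31
after AND r7, r7, #3: r7=31&3=3
after ADD r5, r5, #2: r5=6+2=8
CMP r5, #10  (cmp 8,10)
BLT L2: taken
after ADD r7, r7, #11: r7=3+11=14
after XOR r7, r7, #17: r7=14^17=31
After step 16: r5 = 8.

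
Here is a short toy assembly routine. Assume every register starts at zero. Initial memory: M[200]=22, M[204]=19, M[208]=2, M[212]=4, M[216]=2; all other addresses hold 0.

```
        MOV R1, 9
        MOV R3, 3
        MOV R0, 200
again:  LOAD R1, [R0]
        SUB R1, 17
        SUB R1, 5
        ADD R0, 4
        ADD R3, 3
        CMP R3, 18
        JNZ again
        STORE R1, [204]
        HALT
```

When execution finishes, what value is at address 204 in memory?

MOV R1, 9 → R1=9
MOV R3, 3 → R3=3
MOV R0, 200 → R0=200
LOAD R1, [R0] → R1=M[200]=22
SUB R1, 17 → R1=22-17=5
SUB R1, 5 → R1=5-5=0
ADD R0, 4 → R0=200+4=204
ADD R3, 3 → R3=3+3=6
CMP R3, 18  (cmp 6,18)
JNZ again: taken
LOAD R1, [R0] → R1=M[204]=19
SUB R1, 17 → R1=19-17=2
SUB R1, 5 → R1=2-5=-3
ADD R0, 4 → R0=204+4=208
ADD R3, 3 → R3=6+3=9
CMP R3, 18  (cmp 9,18)
JNZ again: taken
LOAD R1, [R0] → R1=M[208]=2
SUB R1, 17 → R1=2-17=-15
SUB R1, 5 → R1=(-15)-5=-20
ADD R0, 4 → R0=208+4=212
ADD R3, 3 → R3=9+3=12
CMP R3, 18  (cmp 12,18)
JNZ again: taken
LOAD R1, [R0] → R1=M[212]=4
SUB R1, 17 → R1=4-17=-13
SUB R1, 5 → R1=(-13)-5=-18
ADD R0, 4 → R0=212+4=216
ADD R3, 3 → R3=12+3=15
CMP R3, 18  (cmp 15,18)
JNZ again: taken
LOAD R1, [R0] → R1=M[216]=2
SUB R1, 17 → R1=2-17=-15
SUB R1, 5 → R1=(-15)-5=-20
ADD R0, 4 → R0=216+4=220
ADD R3, 3 → R3=15+3=18
CMP R3, 18  (cmp 18,18)
JNZ again: not taken
STORE R1, [204] → M[204]=-20
halt.

-20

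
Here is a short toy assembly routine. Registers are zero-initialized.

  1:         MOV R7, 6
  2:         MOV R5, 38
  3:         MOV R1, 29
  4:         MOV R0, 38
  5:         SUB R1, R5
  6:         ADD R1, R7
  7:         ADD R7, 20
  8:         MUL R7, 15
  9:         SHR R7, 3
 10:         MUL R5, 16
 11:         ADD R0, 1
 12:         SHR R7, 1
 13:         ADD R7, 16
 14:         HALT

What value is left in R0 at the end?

after MOV R7, 6: R7=6
after MOV R5, 38: R5=38
after MOV R1, 29: R1=29
after MOV R0, 38: R0=38
after SUB R1, R5: R1=29-38=-9
after ADD R1, R7: R1=(-9)+6=-3
after ADD R7, 20: R7=6+20=26
after MUL R7, 15: R7=26*15=390
after SHR R7, 3: R7=390>>3=48
after MUL R5, 16: R5=38*16=608
after ADD R0, 1: R0=38+1=39
after SHR R7, 1: R7=48>>1=24
after ADD R7, 16: R7=24+16=40
halt.

39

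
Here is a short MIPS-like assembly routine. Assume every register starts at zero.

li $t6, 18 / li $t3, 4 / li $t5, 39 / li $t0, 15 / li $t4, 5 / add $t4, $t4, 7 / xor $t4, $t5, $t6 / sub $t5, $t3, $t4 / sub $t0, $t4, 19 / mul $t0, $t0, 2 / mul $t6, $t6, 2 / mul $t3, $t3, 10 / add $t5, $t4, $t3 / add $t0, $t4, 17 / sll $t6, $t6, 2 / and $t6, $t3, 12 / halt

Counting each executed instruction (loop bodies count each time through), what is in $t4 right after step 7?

53

after li $t6, 18: $t6=18
after li $t3, 4: $t3=4
after li $t5, 39: $t5=39
after li $t0, 15: $t0=15
after li $t4, 5: $t4=5
after add $t4, $t4, 7: $t4=5+7=12
after xor $t4, $t5, $t6: $t4=39^18=53
After step 7: $t4 = 53.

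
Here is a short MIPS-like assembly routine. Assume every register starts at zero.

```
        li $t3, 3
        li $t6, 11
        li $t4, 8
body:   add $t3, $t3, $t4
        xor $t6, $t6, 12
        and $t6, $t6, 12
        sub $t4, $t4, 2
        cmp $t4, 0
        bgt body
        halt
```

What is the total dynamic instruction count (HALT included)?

li $t3, 3 → $t3=3
li $t6, 11 → $t6=11
li $t4, 8 → $t4=8
add $t3, $t3, $t4 → $t3=3+8=11
xor $t6, $t6, 12 → $t6=11^12=7
and $t6, $t6, 12 → $t6=7&12=4
sub $t4, $t4, 2 → $t4=8-2=6
cmp $t4, 0  (cmp 6,0)
bgt body: taken
add $t3, $t3, $t4 → $t3=11+6=17
xor $t6, $t6, 12 → $t6=4^12=8
and $t6, $t6, 12 → $t6=8&12=8
sub $t4, $t4, 2 → $t4=6-2=4
cmp $t4, 0  (cmp 4,0)
bgt body: taken
add $t3, $t3, $t4 → $t3=17+4=21
xor $t6, $t6, 12 → $t6=8^12=4
and $t6, $t6, 12 → $t6=4&12=4
sub $t4, $t4, 2 → $t4=4-2=2
cmp $t4, 0  (cmp 2,0)
bgt body: taken
add $t3, $t3, $t4 → $t3=21+2=23
xor $t6, $t6, 12 → $t6=4^12=8
and $t6, $t6, 12 → $t6=8&12=8
sub $t4, $t4, 2 → $t4=2-2=0
cmp $t4, 0  (cmp 0,0)
bgt body: not taken
halt.
Total executed instructions: 28.

28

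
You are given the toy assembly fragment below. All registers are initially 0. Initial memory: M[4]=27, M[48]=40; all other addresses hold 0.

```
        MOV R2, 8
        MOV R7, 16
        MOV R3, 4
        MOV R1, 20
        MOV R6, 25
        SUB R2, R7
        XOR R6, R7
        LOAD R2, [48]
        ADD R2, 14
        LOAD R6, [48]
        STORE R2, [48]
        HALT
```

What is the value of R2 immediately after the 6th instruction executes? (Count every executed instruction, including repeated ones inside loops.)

-8

after MOV R2, 8: R2=8
after MOV R7, 16: R7=16
after MOV R3, 4: R3=4
after MOV R1, 20: R1=20
after MOV R6, 25: R6=25
after SUB R2, R7: R2=8-16=-8
After step 6: R2 = -8.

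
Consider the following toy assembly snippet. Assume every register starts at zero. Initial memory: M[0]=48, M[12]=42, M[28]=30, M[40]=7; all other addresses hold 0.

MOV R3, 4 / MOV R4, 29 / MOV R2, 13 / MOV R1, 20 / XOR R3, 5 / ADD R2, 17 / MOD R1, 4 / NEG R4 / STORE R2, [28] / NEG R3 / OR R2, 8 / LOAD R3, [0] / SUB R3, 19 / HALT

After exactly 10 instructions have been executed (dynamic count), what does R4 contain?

R3=4
R4=29
R2=13
R1=20
R3=4^5=1
R2=13+17=30
R1=20%4=0
R4=-(29)=-29
STORE R2, [28] → M[28]=30
R3=-(1)=-1
After step 10: R4 = -29.

-29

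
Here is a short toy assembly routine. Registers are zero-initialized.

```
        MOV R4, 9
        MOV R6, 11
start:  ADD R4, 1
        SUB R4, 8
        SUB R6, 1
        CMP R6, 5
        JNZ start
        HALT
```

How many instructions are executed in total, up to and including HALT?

33

MOV R4, 9 → R4=9
MOV R6, 11 → R6=11
ADD R4, 1 → R4=9+1=10
SUB R4, 8 → R4=10-8=2
SUB R6, 1 → R6=11-1=10
CMP R6, 5  (cmp 10,5)
JNZ start: taken
ADD R4, 1 → R4=2+1=3
SUB R4, 8 → R4=3-8=-5
SUB R6, 1 → R6=10-1=9
CMP R6, 5  (cmp 9,5)
JNZ start: taken
ADD R4, 1 → R4=(-5)+1=-4
SUB R4, 8 → R4=(-4)-8=-12
SUB R6, 1 → R6=9-1=8
CMP R6, 5  (cmp 8,5)
JNZ start: taken
ADD R4, 1 → R4=(-12)+1=-11
SUB R4, 8 → R4=(-11)-8=-19
SUB R6, 1 → R6=8-1=7
CMP R6, 5  (cmp 7,5)
JNZ start: taken
ADD R4, 1 → R4=(-19)+1=-18
SUB R4, 8 → R4=(-18)-8=-26
SUB R6, 1 → R6=7-1=6
CMP R6, 5  (cmp 6,5)
JNZ start: taken
ADD R4, 1 → R4=(-26)+1=-25
SUB R4, 8 → R4=(-25)-8=-33
SUB R6, 1 → R6=6-1=5
CMP R6, 5  (cmp 5,5)
JNZ start: not taken
halt.
Total executed instructions: 33.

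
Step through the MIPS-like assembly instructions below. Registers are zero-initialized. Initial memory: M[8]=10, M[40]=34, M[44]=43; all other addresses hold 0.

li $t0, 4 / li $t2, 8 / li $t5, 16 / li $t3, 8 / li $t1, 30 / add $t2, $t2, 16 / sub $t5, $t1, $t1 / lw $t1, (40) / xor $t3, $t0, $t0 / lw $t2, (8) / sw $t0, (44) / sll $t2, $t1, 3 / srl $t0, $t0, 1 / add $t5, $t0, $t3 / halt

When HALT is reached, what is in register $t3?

$t0=4
$t2=8
$t5=16
$t3=8
$t1=30
$t2=8+16=24
$t5=30-30=0
$t1=M[40]=34
$t3=4^4=0
$t2=M[8]=10
sw $t0, (44) → M[44]=4
$t2=34<<3=272
$t0=4>>1=2
$t5=2+0=2
halt.

0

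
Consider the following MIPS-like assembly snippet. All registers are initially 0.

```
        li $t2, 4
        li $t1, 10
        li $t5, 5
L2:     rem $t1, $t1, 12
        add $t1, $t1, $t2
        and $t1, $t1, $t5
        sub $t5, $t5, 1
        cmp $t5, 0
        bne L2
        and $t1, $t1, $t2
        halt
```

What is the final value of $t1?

0

li $t2, 4 → $t2=4
li $t1, 10 → $t1=10
li $t5, 5 → $t5=5
rem $t1, $t1, 12 → $t1=10%12=10
add $t1, $t1, $t2 → $t1=10+4=14
and $t1, $t1, $t5 → $t1=14&5=4
sub $t5, $t5, 1 → $t5=5-1=4
cmp $t5, 0  (cmp 4,0)
bne L2: taken
rem $t1, $t1, 12 → $t1=4%12=4
add $t1, $t1, $t2 → $t1=4+4=8
and $t1, $t1, $t5 → $t1=8&4=0
sub $t5, $t5, 1 → $t5=4-1=3
cmp $t5, 0  (cmp 3,0)
bne L2: taken
rem $t1, $t1, 12 → $t1=0%12=0
add $t1, $t1, $t2 → $t1=0+4=4
and $t1, $t1, $t5 → $t1=4&3=0
sub $t5, $t5, 1 → $t5=3-1=2
cmp $t5, 0  (cmp 2,0)
bne L2: taken
rem $t1, $t1, 12 → $t1=0%12=0
add $t1, $t1, $t2 → $t1=0+4=4
and $t1, $t1, $t5 → $t1=4&2=0
sub $t5, $t5, 1 → $t5=2-1=1
cmp $t5, 0  (cmp 1,0)
bne L2: taken
rem $t1, $t1, 12 → $t1=0%12=0
add $t1, $t1, $t2 → $t1=0+4=4
and $t1, $t1, $t5 → $t1=4&1=0
sub $t5, $t5, 1 → $t5=1-1=0
cmp $t5, 0  (cmp 0,0)
bne L2: not taken
and $t1, $t1, $t2 → $t1=0&4=0
halt.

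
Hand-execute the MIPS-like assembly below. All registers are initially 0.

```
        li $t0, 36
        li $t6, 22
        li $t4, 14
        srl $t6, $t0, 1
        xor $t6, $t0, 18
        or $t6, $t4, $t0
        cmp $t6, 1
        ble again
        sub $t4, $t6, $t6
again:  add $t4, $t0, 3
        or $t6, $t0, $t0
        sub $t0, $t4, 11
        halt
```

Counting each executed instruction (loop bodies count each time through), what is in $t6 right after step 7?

$t0=36
$t6=22
$t4=14
$t6=36>>1=18
$t6=36^18=54
$t6=14|36=46
cmp $t6, 1  (cmp 46,1)
After step 7: $t6 = 46.

46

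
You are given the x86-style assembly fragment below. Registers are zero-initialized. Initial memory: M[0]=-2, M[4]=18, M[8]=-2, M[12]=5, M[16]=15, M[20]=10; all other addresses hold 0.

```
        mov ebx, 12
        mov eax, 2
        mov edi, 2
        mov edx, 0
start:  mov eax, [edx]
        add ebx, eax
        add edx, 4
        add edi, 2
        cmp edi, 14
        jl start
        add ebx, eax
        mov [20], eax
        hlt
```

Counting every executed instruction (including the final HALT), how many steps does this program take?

43

after mov ebx, 12: ebx=12
after mov eax, 2: eax=2
after mov edi, 2: edi=2
after mov edx, 0: edx=0
after mov eax, [edx]: eax=M[0]=-2
after add ebx, eax: ebx=12+(-2)=10
after add edx, 4: edx=0+4=4
after add edi, 2: edi=2+2=4
cmp edi, 14  (cmp 4,14)
jl start: taken
after mov eax, [edx]: eax=M[4]=18
after add ebx, eax: ebx=10+18=28
after add edx, 4: edx=4+4=8
after add edi, 2: edi=4+2=6
cmp edi, 14  (cmp 6,14)
jl start: taken
after mov eax, [edx]: eax=M[8]=-2
after add ebx, eax: ebx=28+(-2)=26
after add edx, 4: edx=8+4=12
after add edi, 2: edi=6+2=8
cmp edi, 14  (cmp 8,14)
jl start: taken
after mov eax, [edx]: eax=M[12]=5
after add ebx, eax: ebx=26+5=31
after add edx, 4: edx=12+4=16
after add edi, 2: edi=8+2=10
cmp edi, 14  (cmp 10,14)
jl start: taken
after mov eax, [edx]: eax=M[16]=15
after add ebx, eax: ebx=31+15=46
after add edx, 4: edx=16+4=20
after add edi, 2: edi=10+2=12
cmp edi, 14  (cmp 12,14)
jl start: taken
after mov eax, [edx]: eax=M[20]=10
after add ebx, eax: ebx=46+10=56
after add edx, 4: edx=20+4=24
after add edi, 2: edi=12+2=14
cmp edi, 14  (cmp 14,14)
jl start: not taken
after add ebx, eax: ebx=56+10=66
mov [20], eax → M[20]=10
halt.
Total executed instructions: 43.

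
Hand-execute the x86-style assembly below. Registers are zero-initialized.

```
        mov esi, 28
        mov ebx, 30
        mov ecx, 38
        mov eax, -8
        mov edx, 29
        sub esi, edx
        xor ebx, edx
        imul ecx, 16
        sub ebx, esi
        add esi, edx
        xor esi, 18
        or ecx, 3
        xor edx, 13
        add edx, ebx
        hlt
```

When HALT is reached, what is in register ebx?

4

esi=28
ebx=30
ecx=38
eax=-8
edx=29
esi=28-29=-1
ebx=30^29=3
ecx=38*16=608
ebx=3-(-1)=4
esi=(-1)+29=28
esi=28^18=14
ecx=608|3=611
edx=29^13=16
edx=16+4=20
halt.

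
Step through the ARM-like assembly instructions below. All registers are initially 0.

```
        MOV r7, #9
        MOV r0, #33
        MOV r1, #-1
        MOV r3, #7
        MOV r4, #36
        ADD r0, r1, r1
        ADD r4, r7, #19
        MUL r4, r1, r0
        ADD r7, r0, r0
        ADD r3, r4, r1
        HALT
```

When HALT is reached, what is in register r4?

2

MOV r7, #9 → r7=9
MOV r0, #33 → r0=33
MOV r1, #-1 → r1=-1
MOV r3, #7 → r3=7
MOV r4, #36 → r4=36
ADD r0, r1, r1 → r0=(-1)+(-1)=-2
ADD r4, r7, #19 → r4=9+19=28
MUL r4, r1, r0 → r4=(-1)*(-2)=2
ADD r7, r0, r0 → r7=(-2)+(-2)=-4
ADD r3, r4, r1 → r3=2+(-1)=1
halt.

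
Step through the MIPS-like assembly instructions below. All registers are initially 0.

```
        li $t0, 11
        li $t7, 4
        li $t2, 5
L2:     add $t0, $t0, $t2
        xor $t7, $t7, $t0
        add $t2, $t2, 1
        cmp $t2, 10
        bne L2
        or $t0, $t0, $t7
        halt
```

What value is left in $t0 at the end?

62

li $t0, 11 → $t0=11
li $t7, 4 → $t7=4
li $t2, 5 → $t2=5
add $t0, $t0, $t2 → $t0=11+5=16
xor $t7, $t7, $t0 → $t7=4^16=20
add $t2, $t2, 1 → $t2=5+1=6
cmp $t2, 10  (cmp 6,10)
bne L2: taken
add $t0, $t0, $t2 → $t0=16+6=22
xor $t7, $t7, $t0 → $t7=20^22=2
add $t2, $t2, 1 → $t2=6+1=7
cmp $t2, 10  (cmp 7,10)
bne L2: taken
add $t0, $t0, $t2 → $t0=22+7=29
xor $t7, $t7, $t0 → $t7=2^29=31
add $t2, $t2, 1 → $t2=7+1=8
cmp $t2, 10  (cmp 8,10)
bne L2: taken
add $t0, $t0, $t2 → $t0=29+8=37
xor $t7, $t7, $t0 → $t7=31^37=58
add $t2, $t2, 1 → $t2=8+1=9
cmp $t2, 10  (cmp 9,10)
bne L2: taken
add $t0, $t0, $t2 → $t0=37+9=46
xor $t7, $t7, $t0 → $t7=58^46=20
add $t2, $t2, 1 → $t2=9+1=10
cmp $t2, 10  (cmp 10,10)
bne L2: not taken
or $t0, $t0, $t7 → $t0=46|20=62
halt.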